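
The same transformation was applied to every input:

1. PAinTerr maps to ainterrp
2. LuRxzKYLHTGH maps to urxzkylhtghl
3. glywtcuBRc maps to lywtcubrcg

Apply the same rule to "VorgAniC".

organicv

Rule — move the first character to the end, then convert every letter to lowercase.
Doing the same to "VorgAniC": "organicv".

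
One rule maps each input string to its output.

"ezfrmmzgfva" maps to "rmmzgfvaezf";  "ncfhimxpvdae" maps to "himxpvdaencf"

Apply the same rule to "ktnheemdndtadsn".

The rule is to move the first 3 characters to the end (rotate left by 3).
On "ktnheemdndtadsn" that produces "heemdndtadsnktn".

heemdndtadsnktn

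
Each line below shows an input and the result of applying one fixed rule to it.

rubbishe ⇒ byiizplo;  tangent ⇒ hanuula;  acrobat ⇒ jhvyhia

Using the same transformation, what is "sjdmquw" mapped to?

The transformation: swap each adjacent pair of characters (1↔2, 3↔4, ...), then shift every letter 7 places forward in the alphabet (wrapping around).
On "sjdmquw": the first step gives "jsmduqw", and the second then gives "qztkbxd".

qztkbxd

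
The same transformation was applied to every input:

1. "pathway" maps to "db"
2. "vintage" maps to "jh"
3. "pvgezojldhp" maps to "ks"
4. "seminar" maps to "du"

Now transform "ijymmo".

The transformation: shift every letter 3 places forward in the alphabet (wrapping around), then keep only the last 2 characters.
Applying both steps to "ijymmo": "lmbppr", then "pr".

pr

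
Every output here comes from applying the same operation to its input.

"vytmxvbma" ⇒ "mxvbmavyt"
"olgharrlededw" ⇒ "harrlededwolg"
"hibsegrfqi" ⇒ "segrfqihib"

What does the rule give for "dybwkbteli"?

Looking at the pairs, the operation is to move the first 3 characters to the end (rotate left by 3).
So "dybwkbteli" becomes "wkbtelidyb".

wkbtelidyb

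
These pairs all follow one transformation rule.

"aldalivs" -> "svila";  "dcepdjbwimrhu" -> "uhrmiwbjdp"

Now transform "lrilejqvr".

The pattern: reverse the string, then delete the last 3 characters.
Applying both steps to "lrilejqvr": "rvqjelirl", then "rvqjel".

rvqjel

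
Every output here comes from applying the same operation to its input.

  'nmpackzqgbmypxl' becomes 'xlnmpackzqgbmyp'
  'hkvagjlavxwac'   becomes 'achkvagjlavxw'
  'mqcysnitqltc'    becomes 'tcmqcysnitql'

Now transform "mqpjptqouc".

ucmqpjptqo

In each case the input is transformed by: move the last 2 characters to the front (rotate right by 2).
On "mqpjptqouc" that produces "ucmqpjptqo".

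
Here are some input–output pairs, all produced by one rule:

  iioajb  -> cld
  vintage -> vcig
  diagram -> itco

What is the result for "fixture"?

Looking at the pairs, the operation is to delete the first 3 characters, then shift every letter 2 places forward in the alphabet (wrapping around).
Starting from "fixture": after the first operation, "ture"; after the second, "vwtg".

vwtg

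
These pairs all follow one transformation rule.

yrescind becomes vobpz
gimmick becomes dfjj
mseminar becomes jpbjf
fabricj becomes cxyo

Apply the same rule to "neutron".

kbrq

The rule is to delete the last 3 characters, then shift every letter 3 places backward in the alphabet (wrapping around).
"neutron" → "neut" → "kbrq".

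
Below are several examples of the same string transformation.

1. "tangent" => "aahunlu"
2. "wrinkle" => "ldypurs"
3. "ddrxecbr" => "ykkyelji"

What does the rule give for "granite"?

lnyhupa

What's happening: shift every letter 7 places forward in the alphabet (wrapping around), then move the last character to the front.
Applying both steps to "granite": "nyhupal", then "lnyhupa".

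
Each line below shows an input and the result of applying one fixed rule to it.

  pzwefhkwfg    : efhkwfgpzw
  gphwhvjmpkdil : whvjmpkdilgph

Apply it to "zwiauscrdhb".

auscrdhbzwi

Looking at the pairs, the operation is to move the first 3 characters to the end (rotate left by 3).
"zwiauscrdhb" → "auscrdhbzwi".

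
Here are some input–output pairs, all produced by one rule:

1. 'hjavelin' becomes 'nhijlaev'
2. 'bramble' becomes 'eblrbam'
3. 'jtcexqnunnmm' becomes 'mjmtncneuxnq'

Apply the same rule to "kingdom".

Looking at the pairs, the operation is to take characters alternately from the front and the back (1st, last, 2nd, 2nd-last, ...), then swap each adjacent pair of characters (1↔2, 3↔4, ...).
Working it through for "kingdom": intermediate "kmiondg", final "mkoidng".

mkoidng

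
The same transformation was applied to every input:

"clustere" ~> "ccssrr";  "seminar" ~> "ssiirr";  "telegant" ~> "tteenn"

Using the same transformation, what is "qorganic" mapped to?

What's happening: keep one character in every 3, starting at position 1 (positions 1st, 4th, 7th, ...), then double every character.
On "qorganic": the first step gives "qgi", and the second then gives "qqggii".

qqggii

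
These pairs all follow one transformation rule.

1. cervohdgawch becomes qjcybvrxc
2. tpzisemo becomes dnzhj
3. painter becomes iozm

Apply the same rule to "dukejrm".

zemh

Rule — shift every letter 5 places backward in the alphabet (wrapping around), then delete the first 3 characters.
On "dukejrm": the first step gives "ypfzemh", and the second then gives "zemh".
(Check on "tpzisemo": → "okudnzhj" → "dnzhj" ✓)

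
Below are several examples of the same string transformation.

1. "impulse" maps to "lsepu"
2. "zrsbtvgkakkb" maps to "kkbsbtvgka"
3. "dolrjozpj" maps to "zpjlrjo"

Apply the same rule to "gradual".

What's happening: delete the first 2 characters, then move the last 3 characters to the front (rotate right by 3).
"gradual" → "adual" → "ualad".

ualad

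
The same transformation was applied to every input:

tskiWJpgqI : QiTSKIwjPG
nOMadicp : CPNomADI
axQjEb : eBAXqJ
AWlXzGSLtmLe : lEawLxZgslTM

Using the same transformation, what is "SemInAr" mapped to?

The rule is to flip the case of every letter, then move the last 2 characters to the front (rotate right by 2).
Starting from "SemInAr": after the first operation, "sEMiNaR"; after the second, "aRsEMiN".

aRsEMiN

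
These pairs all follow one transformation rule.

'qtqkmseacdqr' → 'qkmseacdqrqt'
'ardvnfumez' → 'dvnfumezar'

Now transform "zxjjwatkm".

In each case the input is transformed by: move the first 2 characters to the end (rotate left by 2).
Applying that to "zxjjwatkm" gives "jjwatkmzx".

jjwatkmzx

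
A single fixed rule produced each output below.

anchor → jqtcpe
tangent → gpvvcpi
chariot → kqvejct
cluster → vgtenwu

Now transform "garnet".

The transformation: shift every letter 2 places forward in the alphabet (wrapping around), then move the last 3 characters to the front (rotate right by 3).
For "garnet", step one produces "ictpgv"; step two turns that into "pgvict".

pgvict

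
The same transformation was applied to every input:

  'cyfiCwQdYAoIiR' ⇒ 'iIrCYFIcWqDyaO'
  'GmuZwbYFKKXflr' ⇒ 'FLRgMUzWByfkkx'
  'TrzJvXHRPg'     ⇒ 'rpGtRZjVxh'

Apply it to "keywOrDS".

RdsKEYWo

The transformation: flip the case of every letter, then move the last 3 characters to the front (rotate right by 3).
Starting from "keywOrDS": after the first operation, "KEYWoRds"; after the second, "RdsKEYWo".
(Check on "cyfiCwQdYAoIiR": → "CYFIcWqDyaOiIr" → "iIrCYFIcWqDyaO" ✓)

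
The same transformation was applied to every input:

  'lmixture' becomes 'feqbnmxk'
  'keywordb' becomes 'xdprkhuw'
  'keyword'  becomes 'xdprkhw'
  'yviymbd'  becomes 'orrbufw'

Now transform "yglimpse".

Each output is the input with this applied: swap each adjacent pair of characters (1↔2, 3↔4, ...), then shift every letter 7 places backward in the alphabet (wrapping around).
Working it through for "yglimpse": intermediate "gyilpmes", final "zrbeifxl".
(Check on "keyword": → "ekwyrod" → "xdprkhw" ✓)

zrbeifxl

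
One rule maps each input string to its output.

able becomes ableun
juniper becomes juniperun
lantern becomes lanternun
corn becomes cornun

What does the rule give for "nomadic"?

What's happening: append "un".
Doing the same to "nomadic": "nomadicun".

nomadicun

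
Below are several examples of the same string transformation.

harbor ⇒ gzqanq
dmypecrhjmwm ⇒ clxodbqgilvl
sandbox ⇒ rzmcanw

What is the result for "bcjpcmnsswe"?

The rule is to shift every letter 1 place backward in the alphabet (wrapping around).
For "bcjpcmnsswe" the result is "abioblmrrvd".

abioblmrrvd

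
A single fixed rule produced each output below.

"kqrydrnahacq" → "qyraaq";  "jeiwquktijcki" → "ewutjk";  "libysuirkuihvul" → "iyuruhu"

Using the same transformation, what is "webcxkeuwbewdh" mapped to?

Each output is the input with this applied: keep every other character starting from the second (positions 2nd, 4th, 6th, ...).
"webcxkeuwbewdh" → "eckubwh".

eckubwh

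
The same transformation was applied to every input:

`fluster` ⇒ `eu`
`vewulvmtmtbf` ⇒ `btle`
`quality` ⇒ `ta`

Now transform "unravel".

Each output is the input with this applied: reverse the string, then keep one character in every 3, starting at position 2 (positions 2nd, 5th, 8th, ...).
Working it through for "unravel": intermediate "levarnu", final "er".

er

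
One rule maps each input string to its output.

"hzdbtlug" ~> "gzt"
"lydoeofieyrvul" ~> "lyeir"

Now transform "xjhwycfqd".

In each case the input is transformed by: keep one character in every 3, starting at position 2 (positions 2nd, 5th, 8th, ...), then move the last character to the front.
Doing the same to "xjhwycfqd": "qjy".
(Check on "hzdbtlug": → "ztg" → "gzt" ✓)

qjy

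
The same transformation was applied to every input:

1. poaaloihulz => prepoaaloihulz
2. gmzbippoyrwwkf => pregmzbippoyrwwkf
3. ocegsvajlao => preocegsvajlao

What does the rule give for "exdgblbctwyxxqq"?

preexdgblbctwyxxqq

Each output is the input with this applied: prepend "pre".
Doing the same to "exdgblbctwyxxqq": "preexdgblbctwyxxqq".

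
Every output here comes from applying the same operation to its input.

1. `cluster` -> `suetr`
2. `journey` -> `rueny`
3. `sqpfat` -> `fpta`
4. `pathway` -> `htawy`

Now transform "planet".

Rule — delete the first 2 characters, then swap each adjacent pair of characters (1↔2, 3↔4, ...).
Working it through for "planet": intermediate "anet", final "nate".
(Check on "sqpfat": → "pfat" → "fpta" ✓)

nate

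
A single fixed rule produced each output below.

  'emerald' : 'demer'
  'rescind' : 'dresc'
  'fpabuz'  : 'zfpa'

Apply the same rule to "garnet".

The transformation: move the last 3 characters to the front (rotate right by 3), then delete the first 2 characters.
Applying both steps to "garnet": "netgar", then "tgar".

tgar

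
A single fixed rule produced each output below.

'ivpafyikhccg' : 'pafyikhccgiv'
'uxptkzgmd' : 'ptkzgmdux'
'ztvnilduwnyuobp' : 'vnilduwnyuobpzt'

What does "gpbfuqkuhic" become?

bfuqkuhicgp

What's happening: move the first 2 characters to the end (rotate left by 2).
"gpbfuqkuhic" → "bfuqkuhicgp".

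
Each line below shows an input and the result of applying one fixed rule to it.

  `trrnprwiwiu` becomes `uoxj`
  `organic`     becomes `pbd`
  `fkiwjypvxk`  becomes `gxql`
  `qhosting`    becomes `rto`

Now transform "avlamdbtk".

bbc

In each case the input is transformed by: keep one character in every 3, starting at position 1 (positions 1st, 4th, 7th, ...), then shift every letter 1 place forward in the alphabet (wrapping around).
Working it through for "avlamdbtk": intermediate "aab", final "bbc".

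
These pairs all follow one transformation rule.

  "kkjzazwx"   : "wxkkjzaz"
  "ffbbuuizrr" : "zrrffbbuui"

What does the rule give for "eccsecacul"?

culeccseca

In each case the input is transformed by: swap the front and back halves of the string, then move the first 2 characters to the end (rotate left by 2).
"eccsecacul" → "caculeccse" → "culeccseca".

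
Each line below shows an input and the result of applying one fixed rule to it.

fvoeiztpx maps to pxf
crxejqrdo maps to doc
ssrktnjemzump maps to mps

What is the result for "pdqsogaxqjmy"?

myp

In each case the input is transformed by: move the last 2 characters to the front (rotate right by 2), then keep only the first 3 characters.
"pdqsogaxqjmy" → "mypdqsogaxqj" → "myp".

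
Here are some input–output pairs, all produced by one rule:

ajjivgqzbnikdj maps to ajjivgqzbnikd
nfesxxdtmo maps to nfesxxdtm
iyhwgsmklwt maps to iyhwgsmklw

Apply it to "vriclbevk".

vriclbev

Each output is the input with this applied: delete the last character.
Doing the same to "vriclbevk": "vriclbev".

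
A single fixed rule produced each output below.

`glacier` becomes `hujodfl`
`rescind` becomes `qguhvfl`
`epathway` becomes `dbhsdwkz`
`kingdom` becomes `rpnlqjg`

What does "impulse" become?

vhlpsxo

The pattern: move the last 2 characters to the front (rotate right by 2), then shift every letter 3 places forward in the alphabet (wrapping around).
Doing the same to "impulse": "vhlpsxo".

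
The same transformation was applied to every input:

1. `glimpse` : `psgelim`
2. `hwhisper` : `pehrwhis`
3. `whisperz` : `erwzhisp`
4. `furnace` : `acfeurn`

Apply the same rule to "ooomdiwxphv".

phovoomdiwx

Each output is the input with this applied: swap the first and last characters, then move the last 3 characters to the front (rotate right by 3).
Working it through for "ooomdiwxphv": intermediate "voomdiwxpho", final "phovoomdiwx".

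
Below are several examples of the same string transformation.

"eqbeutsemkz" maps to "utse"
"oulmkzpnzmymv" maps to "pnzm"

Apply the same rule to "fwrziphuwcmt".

phuw

Each output is the input with this applied: move the last 3 characters to the front (rotate right by 3), then keep only the last 4 characters.
Working it through for "fwrziphuwcmt": intermediate "cmtfwrziphuw", final "phuw".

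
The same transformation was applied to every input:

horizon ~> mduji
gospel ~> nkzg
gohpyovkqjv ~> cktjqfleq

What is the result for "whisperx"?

Rule — shift every letter 5 places backward in the alphabet (wrapping around), then delete the first 2 characters.
Working it through for "whisperx": intermediate "rcdnkzms", final "dnkzms".
(Check on "horizon": → "cjmduji" → "mduji" ✓)

dnkzms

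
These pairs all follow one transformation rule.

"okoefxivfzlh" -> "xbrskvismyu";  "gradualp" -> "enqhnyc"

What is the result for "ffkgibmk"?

Looking at the pairs, the operation is to shift every letter 13 places forward in the alphabet (wrapping around) — i.e. ROT13, then delete the first character.
Working it through for "ffkgibmk": intermediate "ssxtvozx", final "sxtvozx".

sxtvozx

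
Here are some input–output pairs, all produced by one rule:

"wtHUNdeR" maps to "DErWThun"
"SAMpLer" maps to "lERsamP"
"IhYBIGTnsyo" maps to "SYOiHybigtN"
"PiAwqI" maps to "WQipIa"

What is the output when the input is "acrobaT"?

BAtACRO

The transformation: move the last 3 characters to the front (rotate right by 3), then flip the case of every letter.
Starting from "acrobaT": after the first operation, "baTacro"; after the second, "BAtACRO".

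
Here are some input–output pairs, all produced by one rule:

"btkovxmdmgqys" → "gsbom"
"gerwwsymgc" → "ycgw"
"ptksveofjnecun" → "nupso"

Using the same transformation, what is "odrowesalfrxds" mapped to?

In each case the input is transformed by: keep one character in every 3, starting at position 1 (positions 1st, 4th, 7th, ...), then move the last 2 characters to the front (rotate right by 2).
For "odrowesalfrxds", step one produces "oosfd"; step two turns that into "fdoos".

fdoos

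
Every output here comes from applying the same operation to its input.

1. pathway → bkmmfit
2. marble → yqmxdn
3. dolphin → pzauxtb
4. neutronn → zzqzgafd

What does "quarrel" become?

cxgqmdd

The transformation: shift every letter 12 places forward in the alphabet (wrapping around), then take characters alternately from the front and the back (1st, last, 2nd, 2nd-last, ...).
Working it through for "quarrel": intermediate "cgmddqx", final "cxgqmdd".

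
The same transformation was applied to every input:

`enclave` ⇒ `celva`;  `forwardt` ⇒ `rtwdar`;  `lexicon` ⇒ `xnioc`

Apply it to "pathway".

What's happening: delete the first 2 characters, then take characters alternately from the front and the back (1st, last, 2nd, 2nd-last, ...).
On "pathway" that produces "tyhaw".

tyhaw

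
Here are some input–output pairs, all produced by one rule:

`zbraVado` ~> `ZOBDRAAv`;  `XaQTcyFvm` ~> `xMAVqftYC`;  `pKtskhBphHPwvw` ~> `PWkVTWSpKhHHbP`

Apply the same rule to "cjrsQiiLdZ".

CzJDRlSIqI

Each output is the input with this applied: take characters alternately from the front and the back (1st, last, 2nd, 2nd-last, ...), then flip the case of every letter.
For "cjrsQiiLdZ" the result is "CzJDRlSIqI".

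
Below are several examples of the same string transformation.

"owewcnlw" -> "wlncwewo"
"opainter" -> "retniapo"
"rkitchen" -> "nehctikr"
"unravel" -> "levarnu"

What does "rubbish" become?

The rule is to reverse the string.
Applying that to "rubbish" gives "hsibbur".

hsibbur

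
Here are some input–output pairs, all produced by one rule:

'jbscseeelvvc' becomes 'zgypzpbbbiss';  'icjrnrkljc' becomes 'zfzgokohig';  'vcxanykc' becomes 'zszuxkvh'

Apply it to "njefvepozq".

The pattern: shift every letter 3 places backward in the alphabet (wrapping around), then move the last character to the front.
Applying both steps to "njefvepozq": "kgbcsbmlwn", then "nkgbcsbmlw".

nkgbcsbmlw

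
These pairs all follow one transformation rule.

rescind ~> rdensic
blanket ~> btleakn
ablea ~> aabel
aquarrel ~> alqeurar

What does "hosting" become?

hgonsit

The transformation: take characters alternately from the front and the back (1st, last, 2nd, 2nd-last, ...).
Doing the same to "hosting": "hgonsit".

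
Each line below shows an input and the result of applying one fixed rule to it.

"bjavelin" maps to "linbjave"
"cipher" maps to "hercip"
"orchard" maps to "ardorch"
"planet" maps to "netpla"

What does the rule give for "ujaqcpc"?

cpcujaq

Rule — move the last 3 characters to the front (rotate right by 3).
"ujaqcpc" → "cpcujaq".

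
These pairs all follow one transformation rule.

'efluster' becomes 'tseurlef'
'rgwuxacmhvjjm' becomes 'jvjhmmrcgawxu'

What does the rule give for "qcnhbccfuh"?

In each case the input is transformed by: move the last 3 characters to the front (rotate right by 3), then take characters alternately from the front and the back (1st, last, 2nd, 2nd-last, ...).
Starting from "qcnhbccfuh": after the first operation, "fuhqcnhbcc"; after the second, "fcuchbqhcn".

fcuchbqhcn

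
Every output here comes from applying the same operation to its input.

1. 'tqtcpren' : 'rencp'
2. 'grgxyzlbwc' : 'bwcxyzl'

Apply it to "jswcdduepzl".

pzlcddue

The transformation: delete the first 3 characters, then move the last 3 characters to the front (rotate right by 3).
Applying both steps to "jswcdduepzl": "cdduepzl", then "pzlcddue".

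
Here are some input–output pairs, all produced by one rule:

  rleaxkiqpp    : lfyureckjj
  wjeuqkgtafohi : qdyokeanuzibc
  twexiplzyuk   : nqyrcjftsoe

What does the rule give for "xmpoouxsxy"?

rgjiiormrs

What's happening: shift every letter 6 places backward in the alphabet (wrapping around).
For "xmpoouxsxy" the result is "rgjiiormrs".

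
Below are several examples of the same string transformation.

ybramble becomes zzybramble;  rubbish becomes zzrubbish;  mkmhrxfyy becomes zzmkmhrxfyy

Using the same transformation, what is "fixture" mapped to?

zzfixture

In each case the input is transformed by: prepend "zz".
Doing the same to "fixture": "zzfixture".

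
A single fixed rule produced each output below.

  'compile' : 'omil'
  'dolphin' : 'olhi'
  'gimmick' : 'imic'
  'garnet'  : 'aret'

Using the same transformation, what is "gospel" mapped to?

In each case the input is transformed by: double every character, then keep one character in every 3, starting at position 3 (positions 3rd, 6th, 9th, ...).
On "gospel": the first step gives "ggoossppeell", and the second then gives "osel".
(Check on "garnet": → "ggaarrnneett" → "aret" ✓)

osel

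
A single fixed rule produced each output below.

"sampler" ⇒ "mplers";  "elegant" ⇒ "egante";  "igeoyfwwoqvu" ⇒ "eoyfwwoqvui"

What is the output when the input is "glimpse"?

What's happening: move the first 2 characters to the end (rotate left by 2), then delete the last character.
"glimpse" → "impsegl" → "impseg".
(Check on "igeoyfwwoqvu": → "eoyfwwoqvuig" → "eoyfwwoqvui" ✓)

impseg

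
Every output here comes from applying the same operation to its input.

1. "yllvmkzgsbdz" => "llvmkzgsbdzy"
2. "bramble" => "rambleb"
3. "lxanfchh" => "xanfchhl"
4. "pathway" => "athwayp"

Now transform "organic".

In each case the input is transformed by: move the first character to the end.
Doing the same to "organic": "rganico".

rganico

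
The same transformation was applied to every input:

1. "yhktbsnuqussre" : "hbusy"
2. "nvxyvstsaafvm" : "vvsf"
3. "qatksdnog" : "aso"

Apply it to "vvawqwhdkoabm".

vqda

Looking at the pairs, the operation is to swap the first and last characters, then keep one character in every 3, starting at position 2 (positions 2nd, 5th, 8th, ...).
Doing the same to "vvawqwhdkoabm": "vqda".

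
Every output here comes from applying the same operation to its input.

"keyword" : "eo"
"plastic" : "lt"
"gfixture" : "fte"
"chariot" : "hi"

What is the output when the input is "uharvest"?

hvt

In each case the input is transformed by: keep one character in every 3, starting at position 2 (positions 2nd, 5th, 8th, ...).
So "uharvest" becomes "hvt".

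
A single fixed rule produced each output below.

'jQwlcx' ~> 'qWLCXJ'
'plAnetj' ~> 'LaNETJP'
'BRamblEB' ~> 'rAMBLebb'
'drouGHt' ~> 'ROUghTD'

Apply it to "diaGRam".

The pattern: move the first character to the end, then flip the case of every letter.
"diaGRam" → "iaGRamd" → "IAgrAMD".

IAgrAMD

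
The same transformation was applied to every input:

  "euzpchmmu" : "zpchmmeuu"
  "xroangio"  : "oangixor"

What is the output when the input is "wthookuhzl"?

hookuhzwlt

Each output is the input with this applied: swap the first and last characters, then move the first 2 characters to the end (rotate left by 2).
Working it through for "wthookuhzl": intermediate "lthookuhzw", final "hookuhzwlt".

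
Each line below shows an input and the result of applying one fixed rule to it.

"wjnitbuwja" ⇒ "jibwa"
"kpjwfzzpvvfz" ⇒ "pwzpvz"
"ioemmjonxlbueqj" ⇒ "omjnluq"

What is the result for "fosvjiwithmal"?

What's happening: keep every other character starting from the second (positions 2nd, 4th, 6th, ...).
Doing the same to "fosvjiwithmal": "oviiha".

oviiha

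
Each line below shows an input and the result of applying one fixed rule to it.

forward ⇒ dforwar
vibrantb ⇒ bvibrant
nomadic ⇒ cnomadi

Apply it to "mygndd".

The transformation: move the last character to the front.
Doing the same to "mygndd": "dmygnd".

dmygnd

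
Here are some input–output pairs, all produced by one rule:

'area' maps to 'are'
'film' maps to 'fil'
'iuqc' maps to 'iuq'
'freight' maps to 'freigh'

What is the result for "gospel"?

gospe

Looking at the pairs, the operation is to delete the last character.
Applying that to "gospel" gives "gospe".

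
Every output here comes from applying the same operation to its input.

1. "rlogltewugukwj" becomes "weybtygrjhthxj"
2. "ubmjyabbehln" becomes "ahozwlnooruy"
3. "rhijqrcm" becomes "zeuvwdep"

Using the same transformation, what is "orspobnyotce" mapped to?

In each case the input is transformed by: shift every letter 13 places forward in the alphabet (wrapping around) — i.e. ROT13, then move the last character to the front.
On "orspobnyotce": the first step gives "befcboalbgpr", and the second then gives "rbefcboalbgp".
(Check on "rlogltewugukwj": → "eybtygrjhthxjw" → "weybtygrjhthxj" ✓)

rbefcboalbgp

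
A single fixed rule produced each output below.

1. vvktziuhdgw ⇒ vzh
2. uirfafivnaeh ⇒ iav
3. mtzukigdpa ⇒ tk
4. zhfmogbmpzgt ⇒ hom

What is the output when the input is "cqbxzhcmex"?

qz

The rule is to delete the last 3 characters, then keep one character in every 3, starting at position 2 (positions 2nd, 5th, 8th, ...).
Applying both steps to "cqbxzhcmex": "cqbxzhc", then "qz".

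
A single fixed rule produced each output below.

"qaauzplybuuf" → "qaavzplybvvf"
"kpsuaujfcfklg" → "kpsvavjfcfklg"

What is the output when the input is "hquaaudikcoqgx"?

hqvaavdikcoqgx

The rule is to replace every "u" with "v".
On "hquaaudikcoqgx" that produces "hqvaavdikcoqgx".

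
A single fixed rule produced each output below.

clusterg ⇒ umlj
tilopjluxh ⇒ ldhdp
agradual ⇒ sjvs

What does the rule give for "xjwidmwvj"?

povob

Each output is the input with this applied: keep every other character starting from the first (positions 1st, 3rd, 5th, ...), then shift every letter 8 places backward in the alphabet (wrapping around).
Doing the same to "xjwidmwvj": "povob".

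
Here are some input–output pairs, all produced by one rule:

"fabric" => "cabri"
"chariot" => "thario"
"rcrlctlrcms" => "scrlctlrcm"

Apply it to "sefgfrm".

Rule — delete the first character, then move the last character to the front.
On "sefgfrm": the first step gives "efgfrm", and the second then gives "mefgfr".

mefgfr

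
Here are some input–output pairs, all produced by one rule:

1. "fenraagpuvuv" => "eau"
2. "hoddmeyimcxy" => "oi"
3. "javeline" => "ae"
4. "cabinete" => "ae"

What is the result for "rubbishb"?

ui

The pattern: keep one character in every 3, starting at position 2 (positions 2nd, 5th, 8th, ...), then keep only the vowels.
"rubbishb" → "uib" → "ui".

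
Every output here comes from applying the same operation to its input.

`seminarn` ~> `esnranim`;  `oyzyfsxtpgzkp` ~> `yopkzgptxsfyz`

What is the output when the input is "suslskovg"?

The rule is to reverse the string, then move the last 2 characters to the front (rotate right by 2).
"suslskovg" → "usgvoksls".

usgvoksls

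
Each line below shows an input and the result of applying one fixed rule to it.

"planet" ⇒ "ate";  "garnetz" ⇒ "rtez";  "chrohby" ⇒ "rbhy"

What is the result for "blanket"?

aekt

What's happening: swap each adjacent pair of characters (1↔2, 3↔4, ...), then delete the first 3 characters.
Applying that to "blanket" gives "aekt".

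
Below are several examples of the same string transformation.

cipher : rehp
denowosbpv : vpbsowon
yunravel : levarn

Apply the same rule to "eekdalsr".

The rule is to reverse the string, then delete the last 2 characters.
On "eekdalsr": the first step gives "rsladkee", and the second then gives "rsladk".

rsladk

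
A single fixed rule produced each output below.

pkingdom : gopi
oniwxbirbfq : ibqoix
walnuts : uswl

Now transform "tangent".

ettn

Rule — keep every other character starting from the first (positions 1st, 3rd, 5th, ...), then swap the front and back halves of the string.
For "tangent", step one produces "tnet"; step two turns that into "ettn".
(Check on "walnuts": → "wlus" → "uswl" ✓)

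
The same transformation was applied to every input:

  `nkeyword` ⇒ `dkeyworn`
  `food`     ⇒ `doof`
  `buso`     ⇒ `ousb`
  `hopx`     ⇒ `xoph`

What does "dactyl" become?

lactyd

Each output is the input with this applied: swap the first and last characters.
Doing the same to "dactyl": "lactyd".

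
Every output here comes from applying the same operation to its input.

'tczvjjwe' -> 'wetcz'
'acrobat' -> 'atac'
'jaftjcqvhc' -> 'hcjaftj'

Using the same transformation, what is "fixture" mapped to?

In each case the input is transformed by: move the last 2 characters to the front (rotate right by 2), then delete the last 3 characters.
Applying both steps to "fixture": "refixtu", then "refi".

refi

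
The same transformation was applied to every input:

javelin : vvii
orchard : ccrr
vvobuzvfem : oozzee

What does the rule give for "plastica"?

What's happening: keep one character in every 3, starting at position 3 (positions 3rd, 6th, 9th, ...), then double every character.
"plastica" → "ai" → "aaii".

aaii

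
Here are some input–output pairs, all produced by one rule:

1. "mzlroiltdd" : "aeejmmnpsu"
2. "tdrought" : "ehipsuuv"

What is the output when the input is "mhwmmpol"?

imnnnpqx

The transformation: shift every letter 1 place forward in the alphabet (wrapping around), then sort the characters into alphabetical order.
Working it through for "mhwmmpol": intermediate "nixnnqpm", final "imnnnpqx".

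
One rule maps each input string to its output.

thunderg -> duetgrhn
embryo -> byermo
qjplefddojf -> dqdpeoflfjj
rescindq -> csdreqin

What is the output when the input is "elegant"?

The transformation: sort the characters into alphabetical order, then take characters alternately from the front and the back (1st, last, 2nd, 2nd-last, ...).
Applying both steps to "elegant": "aeeglnt", then "atenelg".

atenelg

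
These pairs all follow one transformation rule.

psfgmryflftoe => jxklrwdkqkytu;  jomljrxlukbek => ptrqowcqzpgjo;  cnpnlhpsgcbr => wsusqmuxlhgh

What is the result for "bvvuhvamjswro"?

What's happening: shift every letter 5 places forward in the alphabet (wrapping around), then swap the first and last characters.
Starting from "bvvuhvamjswro": after the first operation, "gaazmafroxbwt"; after the second, "taazmafroxbwg".
(Check on "jomljrxlukbek": → "otrqowcqzpgjp" → "ptrqowcqzpgjo" ✓)

taazmafroxbwg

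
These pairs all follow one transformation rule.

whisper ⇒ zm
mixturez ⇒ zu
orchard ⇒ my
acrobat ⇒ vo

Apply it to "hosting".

The rule is to shift every letter 5 places backward in the alphabet (wrapping around), then keep only the last 2 characters.
"hosting" → "ib".
(Check on "acrobat": → "vxmjwvo" → "vo" ✓)

ib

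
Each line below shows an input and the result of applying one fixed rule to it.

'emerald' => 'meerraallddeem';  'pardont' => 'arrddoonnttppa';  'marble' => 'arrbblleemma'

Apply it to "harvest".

The pattern: double every character, then move the first 3 characters to the end (rotate left by 3).
Working it through for "harvest": intermediate "hhaarrvveesstt", final "arrvveesstthha".

arrvveesstthha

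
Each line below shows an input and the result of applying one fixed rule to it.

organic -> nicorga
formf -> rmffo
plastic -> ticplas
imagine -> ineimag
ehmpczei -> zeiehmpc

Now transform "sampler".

lersamp

The rule is to move the last 3 characters to the front (rotate right by 3).
"sampler" → "lersamp".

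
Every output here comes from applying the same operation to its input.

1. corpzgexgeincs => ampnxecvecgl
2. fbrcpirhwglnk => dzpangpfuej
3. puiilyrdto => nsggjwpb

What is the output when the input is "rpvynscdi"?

The pattern: delete the last 2 characters, then shift every letter 2 places backward in the alphabet (wrapping around).
So "rpvynscdi" becomes "pntwlqa".

pntwlqa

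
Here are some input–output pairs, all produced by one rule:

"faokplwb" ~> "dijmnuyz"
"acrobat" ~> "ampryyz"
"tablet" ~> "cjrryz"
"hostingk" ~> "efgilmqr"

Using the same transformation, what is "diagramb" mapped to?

begkpyyz

What's happening: shift every letter 2 places backward in the alphabet (wrapping around), then sort the characters into alphabetical order.
So "diagramb" becomes "begkpyyz".
(Check on "tablet": → "ryzjcr" → "cjrryz" ✓)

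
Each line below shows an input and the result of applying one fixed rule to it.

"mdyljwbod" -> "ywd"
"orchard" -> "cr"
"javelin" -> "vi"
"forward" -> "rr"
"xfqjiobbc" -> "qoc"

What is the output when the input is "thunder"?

What's happening: keep one character in every 3, starting at position 3 (positions 3rd, 6th, 9th, ...).
On "thunder" that produces "ue".

ue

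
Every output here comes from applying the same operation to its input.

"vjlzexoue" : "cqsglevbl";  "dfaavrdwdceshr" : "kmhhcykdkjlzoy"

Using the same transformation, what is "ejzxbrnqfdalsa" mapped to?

What's happening: shift every letter 7 places forward in the alphabet (wrapping around).
"ejzxbrnqfdalsa" → "lqgeiyuxmkhszh".

lqgeiyuxmkhszh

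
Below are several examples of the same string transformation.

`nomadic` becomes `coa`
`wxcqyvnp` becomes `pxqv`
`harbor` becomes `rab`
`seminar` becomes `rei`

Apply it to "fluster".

Looking at the pairs, the operation is to move the last 2 characters to the front (rotate right by 2), then keep every other character starting from the second (positions 2nd, 4th, 6th, ...).
On "fluster": the first step gives "erflust", and the second then gives "rls".

rls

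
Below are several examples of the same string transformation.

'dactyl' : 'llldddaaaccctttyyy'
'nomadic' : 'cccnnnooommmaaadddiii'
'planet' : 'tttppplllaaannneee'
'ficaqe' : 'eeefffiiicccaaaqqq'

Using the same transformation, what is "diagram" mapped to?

mmmdddiiiaaagggrrraaa

The transformation: repeat every character 3 times, then move the last 3 characters to the front (rotate right by 3).
On "diagram": the first step gives "dddiiiaaagggrrraaammm", and the second then gives "mmmdddiiiaaagggrrraaa".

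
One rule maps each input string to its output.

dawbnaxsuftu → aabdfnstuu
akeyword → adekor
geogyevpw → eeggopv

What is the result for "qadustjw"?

adjqst

The transformation: sort the characters into alphabetical order, then delete the last 2 characters.
"qadustjw" → "adjqstuw" → "adjqst".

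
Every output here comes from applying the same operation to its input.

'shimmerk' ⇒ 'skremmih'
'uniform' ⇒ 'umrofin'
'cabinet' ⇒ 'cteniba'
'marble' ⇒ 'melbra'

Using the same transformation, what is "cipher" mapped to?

crehpi

Looking at the pairs, the operation is to move the first character to the end, then reverse the string.
Doing the same to "cipher": "crehpi".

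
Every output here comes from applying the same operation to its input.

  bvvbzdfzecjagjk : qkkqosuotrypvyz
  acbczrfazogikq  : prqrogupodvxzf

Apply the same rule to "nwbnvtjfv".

Rule — shift every letter 11 places backward in the alphabet (wrapping around).
On "nwbnvtjfv" that produces "clqckiyuk".

clqckiyuk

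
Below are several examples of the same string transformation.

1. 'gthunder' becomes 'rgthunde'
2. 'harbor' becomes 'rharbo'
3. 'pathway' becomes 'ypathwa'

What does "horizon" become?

nhorizo

Rule — move the last character to the front.
"horizon" → "nhorizo".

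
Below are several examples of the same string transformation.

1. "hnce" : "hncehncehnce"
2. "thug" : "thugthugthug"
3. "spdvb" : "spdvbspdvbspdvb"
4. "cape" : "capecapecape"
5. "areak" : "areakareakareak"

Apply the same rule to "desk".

Each output is the input with this applied: write the whole string 3 times in a row.
"desk" → "deskdeskdesk".

deskdeskdesk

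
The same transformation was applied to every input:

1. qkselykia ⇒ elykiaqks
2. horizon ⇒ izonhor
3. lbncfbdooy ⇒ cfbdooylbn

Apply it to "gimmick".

mickgim

Rule — move the first 3 characters to the end (rotate left by 3).
For "gimmick" the result is "mickgim".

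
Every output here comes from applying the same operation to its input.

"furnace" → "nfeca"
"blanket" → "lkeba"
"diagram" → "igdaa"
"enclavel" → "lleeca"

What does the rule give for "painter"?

pniea

The transformation: sort the characters into reverse alphabetical order, then delete the first 2 characters.
For "painter", step one produces "trpniea"; step two turns that into "pniea".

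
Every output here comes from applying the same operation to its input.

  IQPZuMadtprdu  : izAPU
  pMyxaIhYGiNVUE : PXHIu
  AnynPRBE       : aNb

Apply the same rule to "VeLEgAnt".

veN

What's happening: flip the case of every letter, then keep one character in every 3, starting at position 1 (positions 1st, 4th, 7th, ...).
"VeLEgAnt" → "vEleGaNT" → "veN".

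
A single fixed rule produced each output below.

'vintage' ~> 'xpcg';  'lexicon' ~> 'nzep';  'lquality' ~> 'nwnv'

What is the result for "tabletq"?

Rule — keep every other character starting from the first (positions 1st, 3rd, 5th, ...), then shift every letter 2 places forward in the alphabet (wrapping around).
Working it through for "tabletq": intermediate "tbeq", final "vdgs".

vdgs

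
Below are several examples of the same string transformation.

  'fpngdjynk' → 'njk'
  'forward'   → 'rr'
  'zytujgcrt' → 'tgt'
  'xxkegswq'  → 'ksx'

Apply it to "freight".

eh

What's happening: move the first character to the end, then keep one character in every 3, starting at position 2 (positions 2nd, 5th, 8th, ...).
Working it through for "freight": intermediate "reightf", final "eh".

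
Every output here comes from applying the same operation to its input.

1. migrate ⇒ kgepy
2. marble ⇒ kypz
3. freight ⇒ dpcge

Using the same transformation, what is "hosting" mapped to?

fmqrg

The transformation: delete the last 2 characters, then shift every letter 2 places backward in the alphabet (wrapping around).
Working it through for "hosting": intermediate "hosti", final "fmqrg".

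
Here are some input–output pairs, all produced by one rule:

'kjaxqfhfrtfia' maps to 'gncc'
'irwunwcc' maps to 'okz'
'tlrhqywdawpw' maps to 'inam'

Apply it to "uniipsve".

kmb

The rule is to keep one character in every 3, starting at position 2 (positions 2nd, 5th, 8th, ...), then shift every letter 3 places backward in the alphabet (wrapping around).
For "uniipsve", step one produces "npe"; step two turns that into "kmb".
(Check on "tlrhqywdawpw": → "lqdp" → "inam" ✓)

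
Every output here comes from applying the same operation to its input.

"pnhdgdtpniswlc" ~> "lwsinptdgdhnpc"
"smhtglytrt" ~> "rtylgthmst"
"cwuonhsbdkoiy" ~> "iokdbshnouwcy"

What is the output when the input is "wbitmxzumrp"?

rmuzxmtibwp

The transformation: reverse the string, then move the first character to the end.
Working it through for "wbitmxzumrp": intermediate "prmuzxmtibw", final "rmuzxmtibwp".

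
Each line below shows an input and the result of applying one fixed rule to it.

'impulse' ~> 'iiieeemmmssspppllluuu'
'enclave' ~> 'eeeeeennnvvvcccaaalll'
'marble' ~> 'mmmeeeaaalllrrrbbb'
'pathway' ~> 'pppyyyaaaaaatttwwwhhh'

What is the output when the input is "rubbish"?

The pattern: take characters alternately from the front and the back (1st, last, 2nd, 2nd-last, ...), then repeat every character 3 times.
"rubbish" → "rhusbib" → "rrrhhhuuusssbbbiiibbb".
(Check on "enclave": → "eenvcal" → "eeeeeennnvvvcccaaalll" ✓)

rrrhhhuuusssbbbiiibbb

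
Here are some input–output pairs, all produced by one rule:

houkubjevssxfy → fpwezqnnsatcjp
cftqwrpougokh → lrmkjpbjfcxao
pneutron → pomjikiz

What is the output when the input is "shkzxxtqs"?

Rule — shift every letter 5 places backward in the alphabet (wrapping around), then move the first 3 characters to the end (rotate left by 3).
Working it through for "shkzxxtqs": intermediate "ncfussoln", final "ussolnncf".

ussolnncf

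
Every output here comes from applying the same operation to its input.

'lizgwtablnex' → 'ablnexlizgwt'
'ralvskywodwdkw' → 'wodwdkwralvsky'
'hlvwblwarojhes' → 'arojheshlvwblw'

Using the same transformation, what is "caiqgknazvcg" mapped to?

In each case the input is transformed by: swap the front and back halves of the string.
So "caiqgknazvcg" becomes "nazvcgcaiqgk".

nazvcgcaiqgk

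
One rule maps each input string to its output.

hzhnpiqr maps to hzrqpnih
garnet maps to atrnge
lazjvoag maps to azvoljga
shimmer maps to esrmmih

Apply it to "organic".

The transformation: sort the characters into reverse alphabetical order, then move the last character to the front.
"organic" → "ronigca" → "aronigc".
(Check on "lazjvoag": → "zvoljgaa" → "azvoljga" ✓)

aronigc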